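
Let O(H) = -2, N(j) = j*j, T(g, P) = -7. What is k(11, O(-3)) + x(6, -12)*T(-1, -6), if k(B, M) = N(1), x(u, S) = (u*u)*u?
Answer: -1511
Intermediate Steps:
x(u, S) = u**3 (x(u, S) = u**2*u = u**3)
N(j) = j**2
k(B, M) = 1 (k(B, M) = 1**2 = 1)
k(11, O(-3)) + x(6, -12)*T(-1, -6) = 1 + 6**3*(-7) = 1 + 216*(-7) = 1 - 1512 = -1511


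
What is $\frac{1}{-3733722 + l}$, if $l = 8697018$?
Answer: $\frac{1}{4963296} \approx 2.0148 \cdot 10^{-7}$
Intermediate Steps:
$\frac{1}{-3733722 + l} = \frac{1}{-3733722 + 8697018} = \frac{1}{4963296}$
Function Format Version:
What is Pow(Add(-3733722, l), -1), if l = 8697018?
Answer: Rational(1, 4963296) ≈ 2.0148e-7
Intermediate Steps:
Pow(Add(-3733722, l), -1) = Pow(Add(-3733722, 8697018), -1) = Pow(4963296, -1) = Rational(1, 4963296)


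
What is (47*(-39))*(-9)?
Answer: 16497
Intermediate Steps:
(47*(-39))*(-9) = -1833*(-9) = 16497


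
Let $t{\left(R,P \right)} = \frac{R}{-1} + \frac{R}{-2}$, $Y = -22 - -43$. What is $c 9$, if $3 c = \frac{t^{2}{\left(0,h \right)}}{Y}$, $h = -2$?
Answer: $0$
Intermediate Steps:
$Y = 21$ ($Y = -22 + 43 = 21$)
$t{\left(R,P \right)} = - \frac{3 R}{2}$ ($t{\left(R,P \right)} = R \left(-1\right) + R \left(- \frac{1}{2}\right) = - R - \frac{R}{2} = - \frac{3 R}{2}$)
$c = 0$ ($c = \frac{\left(\left(- \frac{3}{2}\right) 0\right)^{2} \cdot \frac{1}{21}}{3} = \frac{0^{2} \cdot \frac{1}{21}}{3} = \frac{0 \cdot \frac{1}{21}}{3} = \frac{1}{3} \cdot 0 = 0$)
$c 9 = 0 \cdot 9 = 0$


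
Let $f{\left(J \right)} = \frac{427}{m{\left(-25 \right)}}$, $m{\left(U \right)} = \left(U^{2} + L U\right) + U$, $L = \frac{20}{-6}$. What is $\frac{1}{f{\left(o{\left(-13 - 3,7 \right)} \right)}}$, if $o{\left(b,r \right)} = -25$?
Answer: $\frac{2050}{1281} \approx 1.6003$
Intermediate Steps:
$L = - \frac{10}{3}$ ($L = 20 \left(- \frac{1}{6}\right) = - \frac{10}{3} \approx -3.3333$)
$m{\left(U \right)} = U^{2} - \frac{7 U}{3}$ ($m{\left(U \right)} = \left(U^{2} - \frac{10 U}{3}\right) + U = U^{2} - \frac{7 U}{3}$)
$f{\left(J \right)} = \frac{1281}{2050}$ ($f{\left(J \right)} = \frac{427}{\frac{1}{3} \left(-25\right) \left(-7 + 3 \left(-25\right)\right)} = \frac{427}{\frac{1}{3} \left(-25\right) \left(-7 - 75\right)} = \frac{427}{\frac{1}{3} \left(-25\right) \left(-82\right)} = \frac{427}{\frac{2050}{3}} = 427 \cdot \frac{3}{2050} = \frac{1281}{2050}$)
$\frac{1}{f{\left(o{\left(-13 - 3,7 \right)} \right)}} = \frac{1}{\frac{1281}{2050}} = \frac{2050}{1281}$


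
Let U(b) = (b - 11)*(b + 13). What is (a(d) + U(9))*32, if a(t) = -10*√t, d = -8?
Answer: -1408 - 640*I*√2 ≈ -1408.0 - 905.1*I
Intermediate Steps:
U(b) = (-11 + b)*(13 + b)
(a(d) + U(9))*32 = (-20*I*√2 + (-143 + 9² + 2*9))*32 = (-20*I*√2 + (-143 + 81 + 18))*32 = (-20*I*√2 - 44)*32 = (-44 - 20*I*√2)*32 = -1408 - 640*I*√2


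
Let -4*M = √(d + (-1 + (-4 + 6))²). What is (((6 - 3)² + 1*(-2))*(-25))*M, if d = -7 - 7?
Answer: 175*I*√13/4 ≈ 157.74*I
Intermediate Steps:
d = -14
M = -I*√13/4 (M = -√(-14 + (-1 + (-4 + 6))²)/4 = -√(-14 + (-1 + 2)²)/4 = -√(-14 + 1²)/4 = -√(-14 + 1)/4 = -I*√13/4 ≈ -0.90139*I)
(((6 - 3)² + 1*(-2))*(-25))*M = (((6 - 3)² + 1*(-2))*(-25))*(-I*√13/4) = ((3² - 2)*(-25))*(-I*√13/4) = ((9 - 2)*(-25))*(-I*√13/4) = (7*(-25))*(-I*√13/4) = -(-175)*I*√13/4 = 175*I*√13/4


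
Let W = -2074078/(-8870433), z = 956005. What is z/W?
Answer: 8480178300165/2074078 ≈ 4.0886e+6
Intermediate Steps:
W = 2074078/8870433 (W = -2074078*(-1/8870433) = 2074078/8870433 ≈ 0.23382)
z/W = 956005/(2074078/8870433) = 956005*(8870433/2074078) = 8480178300165/2074078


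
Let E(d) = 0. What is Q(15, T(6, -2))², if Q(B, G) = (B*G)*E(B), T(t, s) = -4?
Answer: 0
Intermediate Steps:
Q(B, G) = 0 (Q(B, G) = (B*G)*0 = 0)
Q(15, T(6, -2))² = 0² = 0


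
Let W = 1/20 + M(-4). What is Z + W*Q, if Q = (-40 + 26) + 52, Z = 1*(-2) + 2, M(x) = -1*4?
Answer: -1501/10 ≈ -150.10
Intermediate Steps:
M(x) = -4
W = -79/20 (W = 1/20 - 4 = -79/20 ≈ -3.9500)
Z = 0 (Z = -2 + 2 = 0)
Q = 38 (Q = -14 + 52 = 38)
Z + W*Q = 0 - 79/20*38 = 0 - 1501/10 = -1501/10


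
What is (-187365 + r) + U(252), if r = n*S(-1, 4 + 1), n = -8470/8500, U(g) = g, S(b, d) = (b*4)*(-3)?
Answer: -79528107/425 ≈ -1.8713e+5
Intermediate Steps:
S(b, d) = -12*b (S(b, d) = (4*b)*(-3) = -12*b)
n = -847/850 (n = -8470*1/8500 = -847/850 ≈ -0.99647)
r = -5082/425 (r = -(-5082)*(-1)/425 = -847/850*12 = -5082/425 ≈ -11.958)
(-187365 + r) + U(252) = (-187365 - 5082/425) + 252 = -79635207/425 + 252 = -79528107/425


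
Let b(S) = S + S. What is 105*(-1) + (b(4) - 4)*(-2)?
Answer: -113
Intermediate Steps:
b(S) = 2*S
105*(-1) + (b(4) - 4)*(-2) = 105*(-1) + (2*4 - 4)*(-2) = -105 + (8 - 4)*(-2) = -105 + 4*(-2) = -105 - 8 = -113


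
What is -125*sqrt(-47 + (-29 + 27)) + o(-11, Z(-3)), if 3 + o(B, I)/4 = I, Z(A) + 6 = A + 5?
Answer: -28 - 875*I ≈ -28.0 - 875.0*I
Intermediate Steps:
Z(A) = -1 + A (Z(A) = -6 + (A + 5) = -6 + (5 + A) = -1 + A)
o(B, I) = -12 + 4*I
-125*sqrt(-47 + (-29 + 27)) + o(-11, Z(-3)) = -125*sqrt(-47 + (-29 + 27)) + (-12 + 4*(-1 - 3)) = -125*sqrt(-47 - 2) + (-12 + 4*(-4)) = -875*I + (-12 - 16) = -875*I - 28 = -28 - 875*I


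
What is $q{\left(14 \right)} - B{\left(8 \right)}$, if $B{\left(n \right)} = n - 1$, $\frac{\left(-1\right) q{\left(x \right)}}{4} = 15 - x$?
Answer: $-11$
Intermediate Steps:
$q{\left(x \right)} = -60 + 4 x$ ($q{\left(x \right)} = - 4 \left(15 - x\right) = -60 + 4 x$)
$B{\left(n \right)} = -1 + n$
$q{\left(14 \right)} - B{\left(8 \right)} = \left(-60 + 4 \cdot 14\right) - \left(-1 + 8\right) = \left(-60 + 56\right) - 7 = -4 - 7 = -11$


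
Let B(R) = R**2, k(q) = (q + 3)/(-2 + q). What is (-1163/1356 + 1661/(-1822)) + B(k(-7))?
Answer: -52424225/33353532 ≈ -1.5718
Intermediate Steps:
k(q) = (3 + q)/(-2 + q)
(-1163/1356 + 1661/(-1822)) + B(k(-7)) = (-1163/1356 + 1661/(-1822)) + ((3 - 7)/(-2 - 7))**2 = (-1163*1/1356 + 1661*(-1/1822)) + (-4/(-9))**2 = (-1163/1356 - 1661/1822) + (-1/9*(-4))**2 = -2185651/1235316 + (4/9)**2 = -2185651/1235316 + 16/81 = -52424225/33353532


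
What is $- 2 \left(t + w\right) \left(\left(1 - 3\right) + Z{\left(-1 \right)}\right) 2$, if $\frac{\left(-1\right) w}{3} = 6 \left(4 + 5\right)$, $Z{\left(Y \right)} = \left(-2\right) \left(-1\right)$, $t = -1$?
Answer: $0$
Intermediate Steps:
$Z{\left(Y \right)} = 2$
$w = -162$ ($w = - 3 \cdot 6 \left(4 + 5\right) = - 3 \cdot 6 \cdot 9 = \left(-3\right) 54 = -162$)
$- 2 \left(t + w\right) \left(\left(1 - 3\right) + Z{\left(-1 \right)}\right) 2 = - 2 \left(-1 - 162\right) \left(\left(1 - 3\right) + 2\right) 2 = - 2 - 163 \left(-2 + 2\right) 2 = - 2 \left(-163\right) 0 \cdot 2 = - 2 \cdot 0 \cdot 2 = \left(-2\right) 0 = 0$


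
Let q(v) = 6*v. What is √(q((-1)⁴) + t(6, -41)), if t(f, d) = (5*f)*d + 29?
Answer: I*√1195 ≈ 34.569*I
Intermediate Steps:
t(f, d) = 29 + 5*d*f (t(f, d) = 5*d*f + 29 = 29 + 5*d*f)
√(q((-1)⁴) + t(6, -41)) = √(6*(-1)⁴ + (29 + 5*(-41)*6)) = √(6*1 + (29 - 1230)) = √(6 - 1201) = √(-1195) = I*√1195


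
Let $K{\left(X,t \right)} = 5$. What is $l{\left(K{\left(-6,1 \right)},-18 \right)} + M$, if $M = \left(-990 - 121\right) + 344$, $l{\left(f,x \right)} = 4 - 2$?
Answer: $-765$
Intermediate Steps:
$l{\left(f,x \right)} = 2$
$M = -767$ ($M = -1111 + 344 = -767$)
$l{\left(K{\left(-6,1 \right)},-18 \right)} + M = 2 - 767 = -765$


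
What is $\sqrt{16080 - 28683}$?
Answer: $i \sqrt{12603} \approx 112.26 i$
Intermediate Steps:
$\sqrt{16080 - 28683} = \sqrt{-12603} = i \sqrt{12603}$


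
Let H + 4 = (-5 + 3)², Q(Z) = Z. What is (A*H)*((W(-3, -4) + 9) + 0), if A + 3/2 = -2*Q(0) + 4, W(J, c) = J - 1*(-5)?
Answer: 0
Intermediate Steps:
W(J, c) = 5 + J (W(J, c) = J + 5 = 5 + J)
A = 5/2 (A = -3/2 + (-2*0 + 4) = -3/2 + (0 + 4) = -3/2 + 4 = 5/2 ≈ 2.5000)
H = 0 (H = -4 + (-5 + 3)² = -4 + (-2)² = -4 + 4 = 0)
(A*H)*((W(-3, -4) + 9) + 0) = ((5/2)*0)*(((5 - 3) + 9) + 0) = 0*((2 + 9) + 0) = 0*(11 + 0) = 0*11 = 0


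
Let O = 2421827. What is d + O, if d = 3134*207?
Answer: 3070565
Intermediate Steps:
d = 648738
d + O = 648738 + 2421827 = 3070565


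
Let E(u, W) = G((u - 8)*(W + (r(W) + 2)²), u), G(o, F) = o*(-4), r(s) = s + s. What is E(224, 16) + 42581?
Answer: -970027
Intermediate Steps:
r(s) = 2*s
G(o, F) = -4*o
E(u, W) = -4*(-8 + u)*(W + (2 + 2*W)²) (E(u, W) = -4*(u - 8)*(W + (2*W + 2)²) = -4*(-8 + u)*(W + (2 + 2*W)²))
E(224, 16) + 42581 = (32*16 + 128*(1 + 16)² - 16*224*(1 + 16)² - 4*16*224) + 42581 = (512 + 128*17² - 16*224*17² - 14336) + 42581 = (512 + 128*289 - 16*224*289 - 14336) + 42581 = (512 + 36992 - 1035776 - 14336) + 42581 = -1012608 + 42581 = -970027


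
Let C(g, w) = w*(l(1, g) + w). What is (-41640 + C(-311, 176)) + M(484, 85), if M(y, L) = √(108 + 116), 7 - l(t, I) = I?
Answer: 45304 + 4*√14 ≈ 45319.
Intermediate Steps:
l(t, I) = 7 - I
C(g, w) = w*(7 + w - g) (C(g, w) = w*((7 - g) + w) = w*(7 + w - g))
M(y, L) = 4*√14 (M(y, L) = √224 = 4*√14)
(-41640 + C(-311, 176)) + M(484, 85) = (-41640 + 176*(7 + 176 - 1*(-311))) + 4*√14 = (-41640 + 176*(7 + 176 + 311)) + 4*√14 = (-41640 + 176*494) + 4*√14 = (-41640 + 86944) + 4*√14 = 45304 + 4*√14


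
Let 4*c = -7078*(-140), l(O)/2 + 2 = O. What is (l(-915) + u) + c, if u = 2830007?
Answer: 3075903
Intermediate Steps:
l(O) = -4 + 2*O
c = 247730 (c = (-7078*(-140))/4 = (¼)*990920 = 247730)
(l(-915) + u) + c = ((-4 + 2*(-915)) + 2830007) + 247730 = ((-4 - 1830) + 2830007) + 247730 = (-1834 + 2830007) + 247730 = 2828173 + 247730 = 3075903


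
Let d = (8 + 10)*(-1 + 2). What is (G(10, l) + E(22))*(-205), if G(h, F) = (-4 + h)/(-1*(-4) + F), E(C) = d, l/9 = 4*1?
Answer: -14883/4 ≈ -3720.8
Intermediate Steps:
l = 36 (l = 9*(4*1) = 9*4 = 36)
d = 18 (d = 18*1 = 18)
E(C) = 18
G(h, F) = (-4 + h)/(4 + F)
(G(10, l) + E(22))*(-205) = ((-4 + 10)/(4 + 36) + 18)*(-205) = (6/40 + 18)*(-205) = ((1/40)*6 + 18)*(-205) = (3/20 + 18)*(-205) = (363/20)*(-205) = -14883/4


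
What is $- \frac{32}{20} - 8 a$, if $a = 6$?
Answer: $- \frac{248}{5} \approx -49.6$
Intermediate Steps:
$- \frac{32}{20} - 8 a = - \frac{32}{20} - 48 = \left(-32\right) \frac{1}{20} - 48 = - \frac{8}{5} - 48 = - \frac{248}{5}$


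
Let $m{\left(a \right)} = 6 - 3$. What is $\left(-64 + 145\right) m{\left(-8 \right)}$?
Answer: $243$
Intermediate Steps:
$m{\left(a \right)} = 3$
$\left(-64 + 145\right) m{\left(-8 \right)} = \left(-64 + 145\right) 3 = 81 \cdot 3 = 243$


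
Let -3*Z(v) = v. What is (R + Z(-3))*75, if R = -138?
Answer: -10275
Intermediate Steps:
Z(v) = -v/3
(R + Z(-3))*75 = (-138 - ⅓*(-3))*75 = (-138 + 1)*75 = -137*75 = -10275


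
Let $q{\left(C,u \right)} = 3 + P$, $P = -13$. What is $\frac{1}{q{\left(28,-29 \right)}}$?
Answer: $- \frac{1}{10} \approx -0.1$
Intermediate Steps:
$q{\left(C,u \right)} = -10$ ($q{\left(C,u \right)} = 3 - 13 = -10$)
$\frac{1}{q{\left(28,-29 \right)}} = \frac{1}{-10} = - \frac{1}{10}$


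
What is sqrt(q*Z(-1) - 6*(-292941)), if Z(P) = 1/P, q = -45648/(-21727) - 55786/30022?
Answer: sqrt(186960615343079093199565)/326143997 ≈ 1325.8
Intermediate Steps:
q = 79190917/326143997 (q = -45648*(-1/21727) - 55786*1/30022 = 45648/21727 - 27893/15011 = 79190917/326143997 ≈ 0.24281)
Z(P) = 1/P
sqrt(q*Z(-1) - 6*(-292941)) = sqrt((79190917/326143997)/(-1) - 6*(-292941)) = sqrt((79190917/326143997)*(-1) + 1757646) = sqrt(-79190917/326143997 + 1757646) = sqrt(573245612560145/326143997) = sqrt(186960615343079093199565)/326143997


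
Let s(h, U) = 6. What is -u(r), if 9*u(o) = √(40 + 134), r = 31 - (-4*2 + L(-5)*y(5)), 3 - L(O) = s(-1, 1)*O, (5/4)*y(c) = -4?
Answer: -√174/9 ≈ -1.4657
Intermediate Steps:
y(c) = -16/5 (y(c) = (⅘)*(-4) = -16/5)
L(O) = 3 - 6*O
r = 723/5 (r = 31 - (-4*2 + (3 - 6*(-5))*(-16/5)) = 31 - (-8 + (3 + 30)*(-16/5)) = 31 - (-8 + 33*(-16/5)) = 31 - (-8 - 528/5) = 31 - 1*(-568/5) = 31 + 568/5 = 723/5 ≈ 144.60)
u(o) = √174/9 (u(o) = √(40 + 134)/9 = √174/9)
-u(r) = -√174/9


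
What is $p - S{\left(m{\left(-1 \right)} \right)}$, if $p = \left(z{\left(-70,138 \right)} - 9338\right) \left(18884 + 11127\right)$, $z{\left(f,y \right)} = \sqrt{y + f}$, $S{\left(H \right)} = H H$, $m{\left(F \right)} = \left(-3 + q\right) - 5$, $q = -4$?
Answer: $-280242862 + 60022 \sqrt{17} \approx -2.8 \cdot 10^{8}$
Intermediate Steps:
$m{\left(F \right)} = -12$ ($m{\left(F \right)} = \left(-3 - 4\right) - 5 = -7 - 5 = -12$)
$S{\left(H \right)} = H^{2}$
$z{\left(f,y \right)} = \sqrt{f + y}$
$p = -280242718 + 60022 \sqrt{17}$ ($p = \left(\sqrt{-70 + 138} - 9338\right) \left(18884 + 11127\right) = \left(\sqrt{68} - 9338\right) 30011 = \left(2 \sqrt{17} - 9338\right) 30011 = \left(-9338 + 2 \sqrt{17}\right) 30011 = -280242718 + 60022 \sqrt{17} \approx -2.8 \cdot 10^{8}$)
$p - S{\left(m{\left(-1 \right)} \right)} = \left(-280242718 + 60022 \sqrt{17}\right) - \left(-12\right)^{2} = \left(-280242718 + 60022 \sqrt{17}\right) - 144 = -280242862 + 60022 \sqrt{17}$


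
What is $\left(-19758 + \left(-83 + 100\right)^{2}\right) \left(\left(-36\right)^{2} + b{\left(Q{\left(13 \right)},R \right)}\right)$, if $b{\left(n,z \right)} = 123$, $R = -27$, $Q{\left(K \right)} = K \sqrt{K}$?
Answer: $-27626511$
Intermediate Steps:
$Q{\left(K \right)} = K^{\frac{3}{2}}$
$\left(-19758 + \left(-83 + 100\right)^{2}\right) \left(\left(-36\right)^{2} + b{\left(Q{\left(13 \right)},R \right)}\right) = \left(-19758 + \left(-83 + 100\right)^{2}\right) \left(\left(-36\right)^{2} + 123\right) = \left(-19758 + 17^{2}\right) \left(1296 + 123\right) = \left(-19758 + 289\right) 1419 = \left(-19469\right) 1419 = -27626511$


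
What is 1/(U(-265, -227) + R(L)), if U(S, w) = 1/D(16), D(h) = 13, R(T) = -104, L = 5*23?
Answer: -13/1351 ≈ -0.0096225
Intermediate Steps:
L = 115
U(S, w) = 1/13
1/(U(-265, -227) + R(L)) = 1/(1/13 - 104) = 1/(-1351/13) = -13/1351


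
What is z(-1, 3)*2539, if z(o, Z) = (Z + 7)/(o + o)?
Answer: -12695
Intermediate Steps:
z(o, Z) = (7 + Z)/(2*o) (z(o, Z) = (7 + Z)/((2*o)) = (7 + Z)*(1/(2*o)) = (7 + Z)/(2*o))
z(-1, 3)*2539 = ((½)*(7 + 3)/(-1))*2539 = ((½)*(-1)*10)*2539 = -5*2539 = -12695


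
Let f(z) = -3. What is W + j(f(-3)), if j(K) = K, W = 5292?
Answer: 5289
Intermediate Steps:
W + j(f(-3)) = 5292 - 3 = 5289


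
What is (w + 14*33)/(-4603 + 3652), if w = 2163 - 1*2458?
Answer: -167/951 ≈ -0.17560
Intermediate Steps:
w = -295 (w = 2163 - 2458 = -295)
(w + 14*33)/(-4603 + 3652) = (-295 + 14*33)/(-4603 + 3652) = (-295 + 462)/(-951) = 167*(-1/951) = -167/951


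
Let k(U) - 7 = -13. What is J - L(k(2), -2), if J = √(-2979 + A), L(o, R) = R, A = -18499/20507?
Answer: 2 + 2*I*√313289806991/20507 ≈ 2.0 + 54.589*I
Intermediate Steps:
A = -18499/20507 (A = -18499*1/20507 = -18499/20507 ≈ -0.90208)
k(U) = -6 (k(U) = 7 - 13 = -6)
J = 2*I*√313289806991/20507 (J = √(-2979 - 18499/20507) = √(-61108852/20507) = 2*I*√313289806991/20507 ≈ 54.589*I)
J - L(k(2), -2) = 2*I*√313289806991/20507 - 1*(-2) = 2*I*√313289806991/20507 + 2 = 2 + 2*I*√313289806991/20507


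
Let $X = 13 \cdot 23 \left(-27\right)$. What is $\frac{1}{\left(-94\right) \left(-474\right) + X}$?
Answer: $\frac{1}{36483} \approx 2.741 \cdot 10^{-5}$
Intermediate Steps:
$X = -8073$ ($X = 299 \left(-27\right) = -8073$)
$\frac{1}{\left(-94\right) \left(-474\right) + X} = \frac{1}{\left(-94\right) \left(-474\right) - 8073} = \frac{1}{44556 - 8073} = \frac{1}{36483}$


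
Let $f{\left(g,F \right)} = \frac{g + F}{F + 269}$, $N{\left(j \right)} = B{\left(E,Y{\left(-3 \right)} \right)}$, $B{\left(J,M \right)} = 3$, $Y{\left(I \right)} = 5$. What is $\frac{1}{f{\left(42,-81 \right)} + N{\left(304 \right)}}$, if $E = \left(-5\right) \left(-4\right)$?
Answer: $\frac{188}{525} \approx 0.3581$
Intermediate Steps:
$E = 20$
$N{\left(j \right)} = 3$
$f{\left(g,F \right)} = \frac{F + g}{269 + F}$
$\frac{1}{f{\left(42,-81 \right)} + N{\left(304 \right)}} = \frac{1}{\frac{-81 + 42}{269 - 81} + 3} = \frac{1}{\frac{1}{188} \left(-39\right) + 3} = \frac{1}{- \frac{39}{188} + 3} = \frac{1}{\frac{525}{188}} = \frac{188}{525}$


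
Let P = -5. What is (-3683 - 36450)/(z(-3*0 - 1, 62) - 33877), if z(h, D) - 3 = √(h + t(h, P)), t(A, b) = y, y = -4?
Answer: 1359465242/1147447881 + 40133*I*√5/1147447881 ≈ 1.1848 + 7.8208e-5*I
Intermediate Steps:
t(A, b) = -4
z(h, D) = 3 + √(-4 + h) (z(h, D) = 3 + √(h - 4) = 3 + √(-4 + h))
(-3683 - 36450)/(z(-3*0 - 1, 62) - 33877) = (-3683 - 36450)/((3 + √(-4 + (-3*0 - 1))) - 33877) = -40133/((3 + √(-4 + (0 - 1))) - 33877) = -40133/((3 + √(-4 - 1)) - 33877) = -40133/((3 + √(-5)) - 33877) = -40133/((3 + I*√5) - 33877) = -40133/(-33874 + I*√5)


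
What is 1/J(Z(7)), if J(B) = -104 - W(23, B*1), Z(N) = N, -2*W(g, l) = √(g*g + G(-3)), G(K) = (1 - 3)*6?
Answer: -416/42747 - 2*√517/42747 ≈ -0.010796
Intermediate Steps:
G(K) = -12 (G(K) = -2*6 = -12)
W(g, l) = -√(-12 + g²)/2 (W(g, l) = -√(g*g - 12)/2 = -√(g² - 12)/2 = -√(-12 + g²)/2)
J(B) = -104 + √517/2 (J(B) = -104 - (-1)*√(-12 + 23²)/2 = -104 - (-1)*√(-12 + 529)/2 = -104 - (-1)*√517/2 = -104 + √517/2)
1/J(Z(7)) = 1/(-104 + √517/2)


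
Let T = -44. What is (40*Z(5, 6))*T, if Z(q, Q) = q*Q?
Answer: -52800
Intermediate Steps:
Z(q, Q) = Q*q
(40*Z(5, 6))*T = (40*(6*5))*(-44) = (40*30)*(-44) = 1200*(-44) = -52800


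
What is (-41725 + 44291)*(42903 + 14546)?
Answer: 147414134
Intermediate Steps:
(-41725 + 44291)*(42903 + 14546) = 2566*57449 = 147414134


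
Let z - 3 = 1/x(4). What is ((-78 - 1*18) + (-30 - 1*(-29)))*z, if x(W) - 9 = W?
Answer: -3880/13 ≈ -298.46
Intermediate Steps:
x(W) = 9 + W
z = 40/13 (z = 3 + 1/(9 + 4) = 3 + 1/13 = 40/13 ≈ 3.0769)
((-78 - 1*18) + (-30 - 1*(-29)))*z = ((-78 - 1*18) + (-30 - 1*(-29)))*(40/13) = ((-78 - 18) + (-30 + 29))*(40/13) = (-96 - 1)*(40/13) = -97*40/13 = -3880/13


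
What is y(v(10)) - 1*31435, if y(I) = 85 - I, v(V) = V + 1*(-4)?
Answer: -31356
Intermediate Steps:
v(V) = -4 + V (v(V) = V - 4 = -4 + V)
y(v(10)) - 1*31435 = (85 - (-4 + 10)) - 1*31435 = (85 - 1*6) - 31435 = (85 - 6) - 31435 = 79 - 31435 = -31356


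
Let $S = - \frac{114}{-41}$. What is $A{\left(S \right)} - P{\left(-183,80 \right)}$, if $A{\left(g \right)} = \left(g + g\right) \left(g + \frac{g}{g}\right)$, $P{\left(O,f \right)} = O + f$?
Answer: $\frac{208483}{1681} \approx 124.02$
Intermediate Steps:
$S = \frac{114}{41}$ ($S = \left(-114\right) \left(- \frac{1}{41}\right) = \frac{114}{41} \approx 2.7805$)
$A{\left(g \right)} = 2 g \left(1 + g\right)$ ($A{\left(g \right)} = 2 g \left(g + 1\right) = 2 g \left(1 + g\right)$)
$A{\left(S \right)} - P{\left(-183,80 \right)} = 2 \cdot \frac{114}{41} \left(1 + \frac{114}{41}\right) - \left(-183 + 80\right) = 2 \cdot \frac{114}{41} \cdot \frac{155}{41} - -103 = \frac{35340}{1681} + 103 = \frac{208483}{1681}$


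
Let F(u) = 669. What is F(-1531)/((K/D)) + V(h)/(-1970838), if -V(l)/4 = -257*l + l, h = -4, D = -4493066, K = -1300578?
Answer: 493672559349545/213602378697 ≈ 2311.2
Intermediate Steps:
V(l) = 1024*l (V(l) = -4*(-257*l + l) = -(-1024)*l = 1024*l)
F(-1531)/((K/D)) + V(h)/(-1970838) = 669/((-1300578/(-4493066))) + (1024*(-4))/(-1970838) = 669/((-1300578*(-1/4493066))) - 4096*(-1/1970838) = 669/(650289/2246533) + 2048/985419 = 669*(2246533/650289) + 2048/985419 = 500976859/216763 + 2048/985419 = 493672559349545/213602378697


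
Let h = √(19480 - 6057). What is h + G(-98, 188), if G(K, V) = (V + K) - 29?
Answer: 61 + √13423 ≈ 176.86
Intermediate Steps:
G(K, V) = -29 + K + V (G(K, V) = (K + V) - 29 = -29 + K + V)
h = √13423 ≈ 115.86
h + G(-98, 188) = √13423 + (-29 - 98 + 188) = √13423 + 61 = 61 + √13423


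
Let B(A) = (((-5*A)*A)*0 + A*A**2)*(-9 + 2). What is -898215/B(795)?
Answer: 59881/234481275 ≈ 0.00025538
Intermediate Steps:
B(A) = -7*A**3 (B(A) = (-5*A**2*0 + A**3)*(-7) = (0 + A**3)*(-7) = A**3*(-7) = -7*A**3)
-898215/B(795) = -898215/((-7*795**3)) = -898215/((-7*502459875)) = -898215/(-3517219125) = -898215*(-1/3517219125) = 59881/234481275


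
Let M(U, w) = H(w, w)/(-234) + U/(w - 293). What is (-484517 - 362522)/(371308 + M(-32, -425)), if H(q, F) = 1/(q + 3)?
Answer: -30027983174748/13163067716183 ≈ -2.2812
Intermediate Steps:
H(q, F) = 1/(3 + q)
M(U, w) = -1/(234*(3 + w)) + U/(-293 + w) (M(U, w) = 1/((3 + w)*(-234)) + U/(w - 293) = -1/234/(3 + w) + U/(-293 + w) = -1/(234*(3 + w)) + U/(-293 + w))
(-484517 - 362522)/(371308 + M(-32, -425)) = (-484517 - 362522)/(371308 + (293 - 1*(-425) + 234*(-32)*(3 - 425))/(234*(-293 - 425)*(3 - 425))) = -847039/(371308 + (1/234)*(293 + 425 + 234*(-32)*(-422))/(-718*(-422))) = -847039/(371308 + (1/234)*(-1/718)*(-1/422)*(293 + 425 + 3159936)) = -847039/(371308 + (1/234)*(-1/718)*(-1/422)*3160654) = -847039/(371308 + 1580327/35450532) = -847039/13163067716183/35450532 = -847039*35450532/13163067716183 = -30027983174748/13163067716183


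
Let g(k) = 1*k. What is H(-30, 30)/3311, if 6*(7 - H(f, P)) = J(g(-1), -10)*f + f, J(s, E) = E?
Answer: -38/3311 ≈ -0.011477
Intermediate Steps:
g(k) = k
H(f, P) = 7 + 3*f/2 (H(f, P) = 7 - (-10*f + f)/6 = 7 - (-3)*f/2 = 7 + 3*f/2)
H(-30, 30)/3311 = (7 + (3/2)*(-30))/3311 = (7 - 45)*(1/3311) = -38*1/3311 = -38/3311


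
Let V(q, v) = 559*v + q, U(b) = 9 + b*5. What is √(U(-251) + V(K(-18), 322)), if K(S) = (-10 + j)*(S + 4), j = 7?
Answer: 3*√19866 ≈ 422.84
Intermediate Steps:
K(S) = -12 - 3*S (K(S) = (-10 + 7)*(S + 4) = -3*(4 + S) = -12 - 3*S)
U(b) = 9 + 5*b
V(q, v) = q + 559*v
√(U(-251) + V(K(-18), 322)) = √((9 + 5*(-251)) + ((-12 - 3*(-18)) + 559*322)) = √((9 - 1255) + ((-12 + 54) + 179998)) = √(-1246 + (42 + 179998)) = √(-1246 + 180040) = √178794 = 3*√19866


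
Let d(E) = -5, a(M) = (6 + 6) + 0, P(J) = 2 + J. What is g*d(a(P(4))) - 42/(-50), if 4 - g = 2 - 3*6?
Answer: -2479/25 ≈ -99.160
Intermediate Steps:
a(M) = 12 (a(M) = 12 + 0 = 12)
g = 20 (g = 4 - (2 - 3*6) = 4 - (2 - 18) = 4 - 1*(-16) = 4 + 16 = 20)
g*d(a(P(4))) - 42/(-50) = 20*(-5) - 42/(-50) = -100 - 42*(-1/50) = -100 + 21/25 = -2479/25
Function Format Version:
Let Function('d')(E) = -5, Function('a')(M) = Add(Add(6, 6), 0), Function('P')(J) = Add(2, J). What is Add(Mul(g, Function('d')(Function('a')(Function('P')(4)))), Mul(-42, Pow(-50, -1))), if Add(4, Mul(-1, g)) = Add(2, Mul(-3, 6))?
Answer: Rational(-2479, 25) ≈ -99.160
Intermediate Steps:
Function('a')(M) = 12 (Function('a')(M) = Add(12, 0) = 12)
g = 20 (g = Add(4, Mul(-1, Add(2, Mul(-3, 6)))) = Add(4, Mul(-1, Add(2, -18))) = Add(4, Mul(-1, -16)) = Add(4, 16) = 20)
Add(Mul(g, Function('d')(Function('a')(Function('P')(4)))), Mul(-42, Pow(-50, -1))) = Add(Mul(20, -5), Mul(-42, Pow(-50, -1))) = Add(-100, Mul(-42, Rational(-1, 50))) = Add(-100, Rational(21, 25)) = Rational(-2479, 25)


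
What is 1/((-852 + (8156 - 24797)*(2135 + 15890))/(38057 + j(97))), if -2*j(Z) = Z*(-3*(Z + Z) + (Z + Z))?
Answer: -56875/299954877 ≈ -0.00018961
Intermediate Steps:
j(Z) = 2*Z² (j(Z) = -Z*(-3*(Z + Z) + (Z + Z))/2 = -Z*(-6*Z + 2*Z)/2 = -Z*(-4*Z)/2 = -(-2)*Z² = 2*Z²)
1/((-852 + (8156 - 24797)*(2135 + 15890))/(38057 + j(97))) = 1/((-852 + (8156 - 24797)*(2135 + 15890))/(38057 + 2*97²)) = 1/((-852 - 16641*18025)/(38057 + 2*9409)) = 1/((-852 - 299954025)/(38057 + 18818)) = 1/(-299954877/56875) = -56875/299954877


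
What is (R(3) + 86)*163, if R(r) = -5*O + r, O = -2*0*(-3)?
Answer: 14507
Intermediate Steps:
O = 0 (O = 0*(-3) = 0)
R(r) = r (R(r) = -5*0 + r = 0 + r = r)
(R(3) + 86)*163 = (3 + 86)*163 = 89*163 = 14507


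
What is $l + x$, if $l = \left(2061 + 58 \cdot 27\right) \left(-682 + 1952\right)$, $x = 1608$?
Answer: $4607898$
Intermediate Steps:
$l = 4606290$ ($l = \left(2061 + 1566\right) 1270 = 3627 \cdot 1270 = 4606290$)
$l + x = 4606290 + 1608 = 4607898$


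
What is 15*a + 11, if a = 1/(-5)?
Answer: 8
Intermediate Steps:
a = -1/5 ≈ -0.20000
15*a + 11 = 15*(-1/5) + 11 = -3 + 11 = 8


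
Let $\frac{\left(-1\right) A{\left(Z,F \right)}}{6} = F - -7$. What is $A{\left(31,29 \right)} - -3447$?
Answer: $3231$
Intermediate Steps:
$A{\left(Z,F \right)} = -42 - 6 F$ ($A{\left(Z,F \right)} = - 6 \left(F - -7\right) = - 6 \left(F + 7\right) = - 6 \left(7 + F\right) = -42 - 6 F$)
$A{\left(31,29 \right)} - -3447 = \left(-42 - 174\right) - -3447 = \left(-42 - 174\right) + 3447 = -216 + 3447 = 3231$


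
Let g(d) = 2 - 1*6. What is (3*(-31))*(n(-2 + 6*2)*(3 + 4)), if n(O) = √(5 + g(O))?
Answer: -651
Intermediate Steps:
g(d) = -4 (g(d) = 2 - 6 = -4)
n(O) = 1 (n(O) = √(5 - 4) = √1 = 1)
(3*(-31))*(n(-2 + 6*2)*(3 + 4)) = (3*(-31))*(1*(3 + 4)) = -93*7 = -651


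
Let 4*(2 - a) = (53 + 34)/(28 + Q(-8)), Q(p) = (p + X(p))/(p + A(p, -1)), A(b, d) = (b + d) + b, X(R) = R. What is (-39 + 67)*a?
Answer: 24871/716 ≈ 34.736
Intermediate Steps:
A(b, d) = d + 2*b
Q(p) = 2*p/(-1 + 3*p) (Q(p) = (p + p)/(p + (-1 + 2*p)) = (2*p)/(-1 + 3*p) = 2*p/(-1 + 3*p))
a = 3553/2864 (a = 2 - (53 + 34)/(4*(28 + 2*(-8)/(-1 + 3*(-8)))) = 2 - 87/(4*(28 + 2*(-8)/(-1 - 24))) = 2 - 87/(4*(28 + 2*(-8)/(-25))) = 2 - 87/(4*(28 + 2*(-8)*(-1/25))) = 2 - 87/(4*(28 + 16/25)) = 2 - 87/(4*716/25) = 2 - 87*25/(4*716) = 2 - 1/4*2175/716 = 2 - 2175/2864 = 3553/2864 ≈ 1.2406)
(-39 + 67)*a = (-39 + 67)*(3553/2864) = 28*(3553/2864) = 24871/716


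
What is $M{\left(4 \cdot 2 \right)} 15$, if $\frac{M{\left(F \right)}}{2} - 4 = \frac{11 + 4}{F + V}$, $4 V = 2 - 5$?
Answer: $\frac{5280}{29} \approx 182.07$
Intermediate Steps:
$V = - \frac{3}{4}$ ($V = \frac{2 - 5}{4} = \frac{1}{4} \left(-3\right) = - \frac{3}{4} \approx -0.75$)
$M{\left(F \right)} = 8 + \frac{30}{- \frac{3}{4} + F}$ ($M{\left(F \right)} = 8 + 2 \frac{11 + 4}{F - \frac{3}{4}} = 8 + 2 \frac{15}{- \frac{3}{4} + F} = 8 + \frac{30}{- \frac{3}{4} + F}$)
$M{\left(4 \cdot 2 \right)} 15 = \frac{32 \left(3 + 4 \cdot 2\right)}{-3 + 4 \cdot 4 \cdot 2} \cdot 15 = \frac{32 \left(3 + 8\right)}{-3 + 4 \cdot 8} \cdot 15 = 32 \frac{1}{-3 + 32} \cdot 11 \cdot 15 = 32 \cdot \frac{1}{29} \cdot 11 \cdot 15 = \frac{352}{29} \cdot 15 = \frac{5280}{29}$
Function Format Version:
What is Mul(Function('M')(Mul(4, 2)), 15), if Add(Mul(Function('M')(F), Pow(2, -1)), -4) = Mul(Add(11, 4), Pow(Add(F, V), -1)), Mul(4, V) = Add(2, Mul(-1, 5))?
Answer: Rational(5280, 29) ≈ 182.07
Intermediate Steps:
V = Rational(-3, 4) (V = Mul(Rational(1, 4), Add(2, Mul(-1, 5))) = Mul(Rational(1, 4), Add(2, -5)) = Mul(Rational(1, 4), -3) = Rational(-3, 4) ≈ -0.75000)
Function('M')(F) = Add(8, Mul(30, Pow(Add(Rational(-3, 4), F), -1))) (Function('M')(F) = Add(8, Mul(2, Mul(Add(11, 4), Pow(Add(F, Rational(-3, 4)), -1)))) = Add(8, Mul(2, Mul(15, Pow(Add(Rational(-3, 4), F), -1)))) = Add(8, Mul(30, Pow(Add(Rational(-3, 4), F), -1))))
Mul(Function('M')(Mul(4, 2)), 15) = Mul(Mul(32, Pow(Add(-3, Mul(4, Mul(4, 2))), -1), Add(3, Mul(4, 2))), 15) = Mul(Mul(32, Pow(Add(-3, Mul(4, 8)), -1), Add(3, 8)), 15) = Mul(Mul(32, Pow(Add(-3, 32), -1), 11), 15) = Mul(Mul(32, Pow(29, -1), 11), 15) = Mul(Mul(32, Rational(1, 29), 11), 15) = Mul(Rational(352, 29), 15) = Rational(5280, 29)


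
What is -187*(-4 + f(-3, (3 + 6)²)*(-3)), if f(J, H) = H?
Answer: 46189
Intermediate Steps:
-187*(-4 + f(-3, (3 + 6)²)*(-3)) = -187*(-4 + (3 + 6)²*(-3)) = -187*(-4 + 9²*(-3)) = -187*(-4 + 81*(-3)) = -187*(-4 - 243) = -187*(-247) = 46189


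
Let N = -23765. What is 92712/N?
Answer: -92712/23765 ≈ -3.9012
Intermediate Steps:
92712/N = 92712/(-23765) = 92712*(-1/23765) = -92712/23765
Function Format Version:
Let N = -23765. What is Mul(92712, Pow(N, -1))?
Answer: Rational(-92712, 23765) ≈ -3.9012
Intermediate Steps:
Mul(92712, Pow(N, -1)) = Mul(92712, Pow(-23765, -1)) = Mul(92712, Rational(-1, 23765)) = Rational(-92712, 23765)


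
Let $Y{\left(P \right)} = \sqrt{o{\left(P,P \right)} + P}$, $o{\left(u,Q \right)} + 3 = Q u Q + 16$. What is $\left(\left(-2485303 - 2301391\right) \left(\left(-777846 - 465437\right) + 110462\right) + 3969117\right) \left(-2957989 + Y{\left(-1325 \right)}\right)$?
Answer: $-16039610910465596199 + 5422471452891 i \sqrt{2326204437} \approx -1.604 \cdot 10^{19} + 2.6153 \cdot 10^{17} i$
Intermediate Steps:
$o{\left(u,Q \right)} = 13 + u Q^{2}$ ($o{\left(u,Q \right)} = -3 + \left(Q u Q + 16\right) = -3 + \left(u Q^{2} + 16\right) = -3 + \left(16 + u Q^{2}\right) = 13 + u Q^{2}$)
$Y{\left(P \right)} = \sqrt{13 + P + P^{3}}$ ($Y{\left(P \right)} = \sqrt{\left(13 + P P^{2}\right) + P} = \sqrt{\left(13 + P^{3}\right) + P} = \sqrt{13 + P + P^{3}}$)
$\left(\left(-2485303 - 2301391\right) \left(\left(-777846 - 465437\right) + 110462\right) + 3969117\right) \left(-2957989 + Y{\left(-1325 \right)}\right) = \left(\left(-2485303 - 2301391\right) \left(\left(-777846 - 465437\right) + 110462\right) + 3969117\right) \left(-2957989 + \sqrt{13 - 1325 + \left(-1325\right)^{3}}\right) = \left(- 4786694 \left(\left(-777846 - 465437\right) + 110462\right) + 3969117\right) \left(-2957989 + \sqrt{13 - 1325 - 2326203125}\right) = \left(- 4786694 \left(-1243283 + 110462\right) + 3969117\right) \left(-2957989 + \sqrt{-2326204437}\right) = \left(\left(-4786694\right) \left(-1132821\right) + 3969117\right) \left(-2957989 + i \sqrt{2326204437}\right) = \left(5422467483774 + 3969117\right) \left(-2957989 + i \sqrt{2326204437}\right) = 5422471452891 \left(-2957989 + i \sqrt{2326204437}\right) = -16039610910465596199 + 5422471452891 i \sqrt{2326204437}$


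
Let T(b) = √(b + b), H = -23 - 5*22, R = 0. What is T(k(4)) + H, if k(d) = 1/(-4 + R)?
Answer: -133 + I*√2/2 ≈ -133.0 + 0.70711*I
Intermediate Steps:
H = -133 (H = -23 - 1*110 = -23 - 110 = -133)
k(d) = -¼ (k(d) = 1/(-4 + 0) = 1/(-4) = -¼)
T(b) = √2*√b (T(b) = √(2*b) = √2*√b)
T(k(4)) + H = √2*√(-¼) - 133 = √2*(I/2) - 133 = I*√2/2 - 133 = -133 + I*√2/2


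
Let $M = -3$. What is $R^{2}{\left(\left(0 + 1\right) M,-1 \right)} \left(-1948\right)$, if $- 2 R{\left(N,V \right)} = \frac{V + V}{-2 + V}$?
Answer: $- \frac{1948}{9} \approx -216.44$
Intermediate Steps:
$R{\left(N,V \right)} = - \frac{V}{-2 + V}$ ($R{\left(N,V \right)} = - \frac{\left(V + V\right) \frac{1}{-2 + V}}{2} = - \frac{2 V \frac{1}{-2 + V}}{2} = - \frac{V}{-2 + V}$)
$R^{2}{\left(\left(0 + 1\right) M,-1 \right)} \left(-1948\right) = \left(\left(-1\right) \left(-1\right) \frac{1}{-2 - 1}\right)^{2} \left(-1948\right) = \left(\left(-1\right) \left(-1\right) \frac{1}{-3}\right)^{2} \left(-1948\right) = \left(\left(-1\right) \left(-1\right) \left(- \frac{1}{3}\right)\right)^{2} \left(-1948\right) = \left(- \frac{1}{3}\right)^{2} \left(-1948\right) = \frac{1}{9} \left(-1948\right) = - \frac{1948}{9}$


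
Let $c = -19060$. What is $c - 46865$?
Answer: $-65925$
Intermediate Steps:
$c - 46865 = -19060 - 46865 = -65925$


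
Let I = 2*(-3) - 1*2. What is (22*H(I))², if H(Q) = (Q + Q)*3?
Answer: 1115136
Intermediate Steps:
I = -8 (I = -6 - 2 = -8)
H(Q) = 6*Q (H(Q) = (2*Q)*3 = 6*Q)
(22*H(I))² = (22*(6*(-8)))² = (22*(-48))² = (-1056)² = 1115136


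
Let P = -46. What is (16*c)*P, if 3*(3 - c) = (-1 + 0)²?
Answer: -5888/3 ≈ -1962.7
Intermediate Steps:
c = 8/3 (c = 3 - (-1 + 0)²/3 = 3 - ⅓*(-1)² = 3 - ⅓*1 = 3 - ⅓ = 8/3 ≈ 2.6667)
(16*c)*P = (16*(8/3))*(-46) = (128/3)*(-46) = -5888/3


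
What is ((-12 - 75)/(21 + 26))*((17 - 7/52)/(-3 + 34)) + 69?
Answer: 5151417/75764 ≈ 67.993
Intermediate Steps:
((-12 - 75)/(21 + 26))*((17 - 7/52)/(-3 + 34)) + 69 = (-87/47)*((17 - 7*1/52)/31) + 69 = (-87*1/47)*((17 - 7/52)*(1/31)) + 69 = -76299/(2444*31) + 69 = -87/47*877/1612 + 69 = -76299/75764 + 69 = 5151417/75764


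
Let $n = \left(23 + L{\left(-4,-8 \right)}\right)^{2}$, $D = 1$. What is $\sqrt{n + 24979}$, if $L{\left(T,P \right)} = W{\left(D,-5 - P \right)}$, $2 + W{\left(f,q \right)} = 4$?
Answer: $2 \sqrt{6401} \approx 160.01$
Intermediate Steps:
$W{\left(f,q \right)} = 2$ ($W{\left(f,q \right)} = -2 + 4 = 2$)
$L{\left(T,P \right)} = 2$
$n = 625$ ($n = \left(23 + 2\right)^{2} = 25^{2} = 625$)
$\sqrt{n + 24979} = \sqrt{625 + 24979} = \sqrt{25604} = 2 \sqrt{6401}$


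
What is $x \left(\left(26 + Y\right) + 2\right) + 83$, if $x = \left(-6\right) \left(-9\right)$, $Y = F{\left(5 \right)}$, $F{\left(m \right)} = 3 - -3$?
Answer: $1919$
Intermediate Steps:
$F{\left(m \right)} = 6$ ($F{\left(m \right)} = 3 + 3 = 6$)
$Y = 6$
$x = 54$
$x \left(\left(26 + Y\right) + 2\right) + 83 = 54 \left(\left(26 + 6\right) + 2\right) + 83 = 54 \left(32 + 2\right) + 83 = 54 \cdot 34 + 83 = 1836 + 83 = 1919$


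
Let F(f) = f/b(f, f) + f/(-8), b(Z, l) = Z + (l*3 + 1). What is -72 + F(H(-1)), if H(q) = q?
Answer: -1717/24 ≈ -71.542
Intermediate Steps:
b(Z, l) = 1 + Z + 3*l (b(Z, l) = Z + (3*l + 1) = Z + (1 + 3*l) = 1 + Z + 3*l)
F(f) = -f/8 + f/(1 + 4*f) (F(f) = f/(1 + f + 3*f) + f/(-8) = f/(1 + 4*f) + f*(-1/8) = f/(1 + 4*f) - f/8 = -f/8 + f/(1 + 4*f))
-72 + F(H(-1)) = -72 + (1/8)*(-1)*(7 - 4*(-1))/(1 + 4*(-1)) = -72 + (1/8)*(-1)*(7 + 4)/(1 - 4) = -72 + (1/8)*(-1)*11/(-3) = -72 + (1/8)*(-1)*(-1/3)*11 = -72 + 11/24 = -1717/24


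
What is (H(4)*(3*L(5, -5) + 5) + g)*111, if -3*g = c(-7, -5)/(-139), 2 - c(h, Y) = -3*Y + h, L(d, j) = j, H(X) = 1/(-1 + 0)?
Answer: 154068/139 ≈ 1108.4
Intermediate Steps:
H(X) = -1 (H(X) = 1/(-1) = -1)
c(h, Y) = 2 - h + 3*Y (c(h, Y) = 2 - (-3*Y + h) = 2 - (h - 3*Y) = 2 + (-h + 3*Y) = 2 - h + 3*Y)
g = -2/139 (g = -(2 - 1*(-7) + 3*(-5))/(3*(-139)) = -(2 + 7 - 15)*(-1)/(3*139) = -(-2)*(-1)/139 = -⅓*6/139 = -2/139 ≈ -0.014388)
(H(4)*(3*L(5, -5) + 5) + g)*111 = (-(3*(-5) + 5) - 2/139)*111 = (-(-15 + 5) - 2/139)*111 = (-1*(-10) - 2/139)*111 = (10 - 2/139)*111 = (1388/139)*111 = 154068/139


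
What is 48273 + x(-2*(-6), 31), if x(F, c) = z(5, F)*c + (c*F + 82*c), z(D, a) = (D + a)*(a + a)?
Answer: 63835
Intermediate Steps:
z(D, a) = 2*a*(D + a) (z(D, a) = (D + a)*(2*a) = 2*a*(D + a))
x(F, c) = 82*c + F*c + 2*F*c*(5 + F) (x(F, c) = (2*F*(5 + F))*c + (c*F + 82*c) = 2*F*c*(5 + F) + (F*c + 82*c) = 2*F*c*(5 + F) + (82*c + F*c) = 82*c + F*c + 2*F*c*(5 + F))
48273 + x(-2*(-6), 31) = 48273 + 31*(82 - 2*(-6) + 2*(-2*(-6))*(5 - 2*(-6))) = 48273 + 31*(82 + 12 + 2*12*(5 + 12)) = 48273 + 31*(82 + 12 + 2*12*17) = 48273 + 31*(82 + 12 + 408) = 48273 + 31*502 = 48273 + 15562 = 63835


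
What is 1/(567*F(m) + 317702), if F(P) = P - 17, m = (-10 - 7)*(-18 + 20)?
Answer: 1/288785 ≈ 3.4628e-6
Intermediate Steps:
m = -34 (m = -17*2 = -34)
F(P) = -17 + P
1/(567*F(m) + 317702) = 1/(567*(-17 - 34) + 317702) = 1/(567*(-51) + 317702) = 1/(-28917 + 317702) = 1/288785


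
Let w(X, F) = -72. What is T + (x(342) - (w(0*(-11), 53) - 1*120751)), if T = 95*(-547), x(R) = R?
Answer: 69200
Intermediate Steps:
T = -51965
T + (x(342) - (w(0*(-11), 53) - 1*120751)) = -51965 + (342 - (-72 - 1*120751)) = -51965 + (342 - (-72 - 120751)) = -51965 + (342 - 1*(-120823)) = -51965 + (342 + 120823) = -51965 + 121165 = 69200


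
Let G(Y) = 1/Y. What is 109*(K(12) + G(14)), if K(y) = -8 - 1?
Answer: -13625/14 ≈ -973.21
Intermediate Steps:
K(y) = -9
G(Y) = 1/Y
109*(K(12) + G(14)) = 109*(-9 + 1/14) = 109*(-125/14) = -13625/14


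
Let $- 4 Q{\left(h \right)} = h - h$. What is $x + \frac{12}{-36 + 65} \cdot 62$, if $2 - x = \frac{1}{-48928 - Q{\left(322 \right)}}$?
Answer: $\frac{39240285}{1418912} \approx 27.655$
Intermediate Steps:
$Q{\left(h \right)} = 0$ ($Q{\left(h \right)} = - \frac{h - h}{4} = \left(- \frac{1}{4}\right) 0 = 0$)
$x = \frac{97857}{48928}$ ($x = 2 - \frac{1}{-48928 - 0} = 2 - \frac{1}{-48928 + 0} = 2 - \frac{1}{-48928} = 2 - - \frac{1}{48928} = 2 + \frac{1}{48928} = \frac{97857}{48928} \approx 2.0$)
$x + \frac{12}{-36 + 65} \cdot 62 = \frac{97857}{48928} + \frac{12}{-36 + 65} \cdot 62 = \frac{97857}{48928} + \frac{12}{29} \cdot 62 = \frac{97857}{48928} + \frac{744}{29} = \frac{39240285}{1418912}$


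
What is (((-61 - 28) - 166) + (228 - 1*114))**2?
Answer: 19881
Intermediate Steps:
(((-61 - 28) - 166) + (228 - 1*114))**2 = ((-89 - 166) + (228 - 114))**2 = (-255 + 114)**2 = (-141)**2 = 19881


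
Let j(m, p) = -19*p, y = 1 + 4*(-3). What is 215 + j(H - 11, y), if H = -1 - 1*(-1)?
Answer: 424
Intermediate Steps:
H = 0 (H = -1 + 1 = 0)
y = -11 (y = 1 - 12 = -11)
215 + j(H - 11, y) = 215 - 19*(-11) = 215 + 209 = 424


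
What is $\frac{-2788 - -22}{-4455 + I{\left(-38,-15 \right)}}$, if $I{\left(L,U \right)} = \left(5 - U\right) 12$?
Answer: $\frac{922}{1405} \approx 0.65623$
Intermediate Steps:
$I{\left(L,U \right)} = 60 - 12 U$
$\frac{-2788 - -22}{-4455 + I{\left(-38,-15 \right)}} = \frac{-2788 - -22}{-4455 + \left(60 - -180\right)} = \frac{-2788 + \left(-511 + 533\right)}{-4455 + \left(60 + 180\right)} = \frac{-2788 + 22}{-4455 + 240} = - \frac{2766}{-4215} = \left(-2766\right) \left(- \frac{1}{4215}\right) = \frac{922}{1405}$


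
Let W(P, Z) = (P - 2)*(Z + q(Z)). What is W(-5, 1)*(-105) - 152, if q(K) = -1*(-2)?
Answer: 2053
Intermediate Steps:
q(K) = 2
W(P, Z) = (-2 + P)*(2 + Z) (W(P, Z) = (P - 2)*(Z + 2) = (-2 + P)*(2 + Z))
W(-5, 1)*(-105) - 152 = (-4 - 2*1 + 2*(-5) - 5*1)*(-105) - 152 = (-4 - 2 - 10 - 5)*(-105) - 152 = -21*(-105) - 152 = 2205 - 152 = 2053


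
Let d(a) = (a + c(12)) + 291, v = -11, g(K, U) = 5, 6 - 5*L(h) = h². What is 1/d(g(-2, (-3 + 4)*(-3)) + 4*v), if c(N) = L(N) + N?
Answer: 5/1182 ≈ 0.0042301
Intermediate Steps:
L(h) = 6/5 - h²/5
c(N) = 6/5 + N - N²/5 (c(N) = (6/5 - N²/5) + N = 6/5 + N - N²/5)
d(a) = 1377/5 + a (d(a) = (a + (6/5 + 12 - ⅕*12²)) + 291 = (a + (6/5 + 12 - ⅕*144)) + 291 = (a + (6/5 + 12 - 144/5)) + 291 = (a - 78/5) + 291 = (-78/5 + a) + 291 = 1377/5 + a)
1/d(g(-2, (-3 + 4)*(-3)) + 4*v) = 1/(1377/5 + (5 + 4*(-11))) = 1/(1377/5 + (5 - 44)) = 1/(1377/5 - 39) = 1/(1182/5) = 5/1182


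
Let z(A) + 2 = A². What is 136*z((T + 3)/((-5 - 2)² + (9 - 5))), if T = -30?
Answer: -664904/2809 ≈ -236.70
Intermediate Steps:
z(A) = -2 + A²
136*z((T + 3)/((-5 - 2)² + (9 - 5))) = 136*(-2 + ((-30 + 3)/((-5 - 2)² + (9 - 5)))²) = 136*(-2 + (-27/((-7)² + 4))²) = 136*(-2 + (-27/(49 + 4))²) = 136*(-2 + (-27/53)²) = 136*(-2 + 729/2809) = 136*(-4889/2809) = -664904/2809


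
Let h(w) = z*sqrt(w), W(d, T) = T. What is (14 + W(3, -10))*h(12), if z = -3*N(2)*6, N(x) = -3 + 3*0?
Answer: 432*sqrt(3) ≈ 748.25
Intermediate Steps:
N(x) = -3 (N(x) = -3 + 0 = -3)
z = 54 (z = -3*(-3)*6 = 9*6 = 54)
h(w) = 54*sqrt(w)
(14 + W(3, -10))*h(12) = (14 - 10)*(54*sqrt(12)) = 4*(54*(2*sqrt(3))) = 4*(108*sqrt(3)) = 432*sqrt(3)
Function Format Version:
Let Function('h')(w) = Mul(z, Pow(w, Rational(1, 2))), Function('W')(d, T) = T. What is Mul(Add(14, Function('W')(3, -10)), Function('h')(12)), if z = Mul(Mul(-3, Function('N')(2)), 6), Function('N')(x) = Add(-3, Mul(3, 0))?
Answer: Mul(432, Pow(3, Rational(1, 2))) ≈ 748.25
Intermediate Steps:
Function('N')(x) = -3 (Function('N')(x) = Add(-3, 0) = -3)
z = 54 (z = Mul(Mul(-3, -3), 6) = Mul(9, 6) = 54)
Function('h')(w) = Mul(54, Pow(w, Rational(1, 2)))
Mul(Add(14, Function('W')(3, -10)), Function('h')(12)) = Mul(Add(14, -10), Mul(54, Pow(12, Rational(1, 2)))) = Mul(4, Mul(54, Mul(2, Pow(3, Rational(1, 2))))) = Mul(4, Mul(108, Pow(3, Rational(1, 2)))) = Mul(432, Pow(3, Rational(1, 2)))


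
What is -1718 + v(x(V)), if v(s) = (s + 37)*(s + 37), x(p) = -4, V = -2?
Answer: -629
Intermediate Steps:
v(s) = (37 + s)**2 (v(s) = (37 + s)*(37 + s) = (37 + s)**2)
-1718 + v(x(V)) = -1718 + (37 - 4)**2 = -1718 + 33**2 = -1718 + 1089 = -629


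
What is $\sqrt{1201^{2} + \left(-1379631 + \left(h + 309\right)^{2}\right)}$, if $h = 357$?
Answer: $\sqrt{506326} \approx 711.57$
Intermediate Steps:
$\sqrt{1201^{2} + \left(-1379631 + \left(h + 309\right)^{2}\right)} = \sqrt{1201^{2} - \left(1379631 - \left(357 + 309\right)^{2}\right)} = \sqrt{1442401 - \left(1379631 - 666^{2}\right)} = \sqrt{1442401 + \left(-1379631 + 443556\right)} = \sqrt{1442401 - 936075} = \sqrt{506326}$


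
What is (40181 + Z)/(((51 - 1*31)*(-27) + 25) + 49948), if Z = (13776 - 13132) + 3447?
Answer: 44272/49433 ≈ 0.89560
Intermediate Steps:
Z = 4091 (Z = 644 + 3447 = 4091)
(40181 + Z)/(((51 - 1*31)*(-27) + 25) + 49948) = (40181 + 4091)/(((51 - 1*31)*(-27) + 25) + 49948) = 44272/(((51 - 31)*(-27) + 25) + 49948) = 44272/((20*(-27) + 25) + 49948) = 44272/((-540 + 25) + 49948) = 44272/(-515 + 49948) = 44272/49433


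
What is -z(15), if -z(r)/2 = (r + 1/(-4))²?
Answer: 3481/8 ≈ 435.13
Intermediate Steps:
z(r) = -2*(-¼ + r)² (z(r) = -2*(r + 1/(-4))² = -2*(r - ¼)² = -2*(-¼ + r)²)
-z(15) = -(-1)*(-1 + 4*15)²/8 = -(-1)*(-1 + 60)²/8 = -(-1)*59²/8 = -(-1)*3481/8 = -1*(-3481/8) = 3481/8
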